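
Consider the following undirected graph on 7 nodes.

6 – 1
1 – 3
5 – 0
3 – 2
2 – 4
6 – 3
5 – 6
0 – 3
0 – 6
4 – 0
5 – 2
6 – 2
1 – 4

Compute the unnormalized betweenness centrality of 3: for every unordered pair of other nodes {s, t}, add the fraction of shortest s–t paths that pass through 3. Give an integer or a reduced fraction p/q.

Pairs whose geodesics pass through 3 — 2–1: 1/3; 2–0: 1/4; 1–0: 1/3.
All other pairs contribute 0.
Summing the contributions gives betweenness(3) = 11/12.

11/12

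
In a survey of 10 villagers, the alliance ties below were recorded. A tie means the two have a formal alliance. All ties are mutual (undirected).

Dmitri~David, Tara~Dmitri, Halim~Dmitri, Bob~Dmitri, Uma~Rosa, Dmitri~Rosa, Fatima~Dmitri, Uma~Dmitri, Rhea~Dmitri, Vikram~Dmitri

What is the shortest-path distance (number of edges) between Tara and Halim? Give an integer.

2

One shortest route is Tara – Dmitri – Halim, which uses 2 edges, and Tara and Halim are not directly tied, so nothing shorter exists. So d(Tara,Halim) = 2.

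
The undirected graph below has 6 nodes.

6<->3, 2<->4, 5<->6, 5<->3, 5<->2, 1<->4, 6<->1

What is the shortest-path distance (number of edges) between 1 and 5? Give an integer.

One shortest route is 1 – 6 – 5, which uses 2 edges, and 1 and 5 are not directly tied, so nothing shorter exists. So d(1,5) = 2.

2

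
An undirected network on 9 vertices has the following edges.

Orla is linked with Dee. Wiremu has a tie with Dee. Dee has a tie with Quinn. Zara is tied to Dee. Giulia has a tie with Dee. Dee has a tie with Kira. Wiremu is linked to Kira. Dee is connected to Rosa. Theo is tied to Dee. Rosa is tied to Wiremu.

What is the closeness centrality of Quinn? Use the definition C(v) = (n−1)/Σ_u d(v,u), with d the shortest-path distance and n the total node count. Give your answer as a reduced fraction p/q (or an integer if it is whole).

Distances from Quinn: Dee:1, Giulia:2, Kira:2, Orla:2, Rosa:2, Theo:2, Wiremu:2, Zara:2. Sum = 15.
n = 9, so closeness = 8/15.

8/15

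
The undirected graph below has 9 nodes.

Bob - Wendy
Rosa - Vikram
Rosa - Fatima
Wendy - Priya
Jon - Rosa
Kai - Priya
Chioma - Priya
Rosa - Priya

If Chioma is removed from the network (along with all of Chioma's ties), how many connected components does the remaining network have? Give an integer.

1

Chioma's neighbors (Priya) remain reachable from one another through other ties, so the rest of the network stays in one piece.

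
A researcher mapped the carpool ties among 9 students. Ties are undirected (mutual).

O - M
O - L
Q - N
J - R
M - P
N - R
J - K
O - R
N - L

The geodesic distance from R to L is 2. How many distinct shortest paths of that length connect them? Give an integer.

The shortest distance is 2. The length-2 paths are: R–O–L; R–N–L.
That gives 2 distinct shortest paths.

2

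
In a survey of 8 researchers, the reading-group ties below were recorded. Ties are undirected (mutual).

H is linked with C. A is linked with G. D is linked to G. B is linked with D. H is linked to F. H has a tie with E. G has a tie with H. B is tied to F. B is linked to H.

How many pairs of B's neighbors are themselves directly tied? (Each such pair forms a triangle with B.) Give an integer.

1

B's neighbors: D, F, and H.
Neighbor pairs that are themselves tied: B–F–H. Each forms one triangle with B, for 1 in total.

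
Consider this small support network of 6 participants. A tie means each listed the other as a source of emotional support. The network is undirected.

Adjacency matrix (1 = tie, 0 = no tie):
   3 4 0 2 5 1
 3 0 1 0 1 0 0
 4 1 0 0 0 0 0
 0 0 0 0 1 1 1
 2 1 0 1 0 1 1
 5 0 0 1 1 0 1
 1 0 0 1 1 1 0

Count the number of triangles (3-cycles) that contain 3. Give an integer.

0

3's neighbors are 2 and 4, but none of them are tied to each other, so no triangle contains 3.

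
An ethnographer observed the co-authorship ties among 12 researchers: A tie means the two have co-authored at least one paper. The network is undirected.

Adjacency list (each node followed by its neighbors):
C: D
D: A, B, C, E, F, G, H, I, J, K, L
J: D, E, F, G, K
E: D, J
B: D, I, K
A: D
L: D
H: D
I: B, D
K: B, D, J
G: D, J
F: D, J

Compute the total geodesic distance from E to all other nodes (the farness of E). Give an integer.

Distances from E: A:2, B:2, C:2, D:1, F:2, G:2, H:2, I:2, J:1, K:2, L:2.
Sum = 2 + 2 + 2 + 1 + 2 + 2 + 2 + 2 + 1 + 2 + 2 = 20.

20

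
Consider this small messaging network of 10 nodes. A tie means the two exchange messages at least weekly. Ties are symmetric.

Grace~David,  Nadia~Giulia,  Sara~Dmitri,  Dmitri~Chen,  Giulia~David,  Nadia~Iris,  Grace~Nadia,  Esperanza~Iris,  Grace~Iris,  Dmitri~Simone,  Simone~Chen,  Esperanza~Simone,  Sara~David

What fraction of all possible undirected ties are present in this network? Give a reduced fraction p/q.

13/45

There are 13 edges and 10 nodes, so the maximum possible is C(10,2) = 45.
Density = 13/45.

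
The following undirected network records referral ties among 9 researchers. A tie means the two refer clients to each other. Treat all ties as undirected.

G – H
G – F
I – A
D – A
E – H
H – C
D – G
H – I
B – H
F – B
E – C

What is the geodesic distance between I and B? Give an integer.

2

One shortest route is I – H – B, which uses 2 edges, and I and B are not directly tied, so nothing shorter exists. So d(I,B) = 2.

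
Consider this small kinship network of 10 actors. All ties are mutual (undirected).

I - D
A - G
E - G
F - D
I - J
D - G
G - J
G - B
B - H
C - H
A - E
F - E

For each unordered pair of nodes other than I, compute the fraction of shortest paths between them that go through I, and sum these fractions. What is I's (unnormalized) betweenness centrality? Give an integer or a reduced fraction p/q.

Pairs whose geodesics pass through I — J–F: 1/3; J–D: 1/2.
All other pairs contribute 0.
Summing the contributions gives betweenness(I) = 5/6.

5/6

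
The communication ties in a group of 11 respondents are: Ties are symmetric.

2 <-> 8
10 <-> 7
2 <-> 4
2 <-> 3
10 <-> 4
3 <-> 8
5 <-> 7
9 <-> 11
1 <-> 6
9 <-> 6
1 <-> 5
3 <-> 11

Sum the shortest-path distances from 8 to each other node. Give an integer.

30

Distances from 8: 1:5, 2:1, 3:1, 4:2, 5:5, 6:4, 7:4, 9:3, 10:3, 11:2.
Sum = 5 + 1 + 1 + 2 + 5 + 4 + 4 + 3 + 3 + 2 = 30.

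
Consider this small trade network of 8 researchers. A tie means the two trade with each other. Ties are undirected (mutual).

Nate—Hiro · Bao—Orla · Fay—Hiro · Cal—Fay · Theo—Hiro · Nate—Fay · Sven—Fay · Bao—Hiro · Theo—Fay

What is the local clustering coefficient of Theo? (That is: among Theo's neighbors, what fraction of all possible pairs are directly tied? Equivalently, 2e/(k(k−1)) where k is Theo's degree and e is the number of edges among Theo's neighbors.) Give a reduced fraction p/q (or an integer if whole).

1

Theo's neighbors: Fay and Hiro (k = 2).
Possible neighbor pairs: C(2,2) = 1. Edges among them: Fay–Hiro → e = 1.
Clustering(Theo) = 1/1.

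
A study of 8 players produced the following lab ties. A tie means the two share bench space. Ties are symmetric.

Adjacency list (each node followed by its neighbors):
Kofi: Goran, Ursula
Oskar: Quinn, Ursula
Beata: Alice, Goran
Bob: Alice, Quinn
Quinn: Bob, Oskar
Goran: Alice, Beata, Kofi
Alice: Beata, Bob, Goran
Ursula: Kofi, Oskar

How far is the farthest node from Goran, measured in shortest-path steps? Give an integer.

Distances from Goran: Alice:1, Beata:1, Bob:2, Kofi:1, Oskar:3, Quinn:3, Ursula:2.
The largest is 3 (to Quinn and Oskar), so the eccentricity of Goran is 3.

3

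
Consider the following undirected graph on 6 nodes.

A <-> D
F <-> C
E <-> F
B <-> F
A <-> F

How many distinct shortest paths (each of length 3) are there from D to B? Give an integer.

The shortest distance is 3, and the only length-3 path is D–A–F–B. So there is exactly 1 shortest path.

1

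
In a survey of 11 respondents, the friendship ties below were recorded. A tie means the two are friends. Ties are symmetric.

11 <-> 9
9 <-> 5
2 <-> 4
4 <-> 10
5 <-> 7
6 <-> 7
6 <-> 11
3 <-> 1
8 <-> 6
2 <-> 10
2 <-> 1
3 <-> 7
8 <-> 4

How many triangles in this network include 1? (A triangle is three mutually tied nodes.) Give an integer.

0

1's neighbors are 2 and 3, but none of them are tied to each other, so no triangle contains 1.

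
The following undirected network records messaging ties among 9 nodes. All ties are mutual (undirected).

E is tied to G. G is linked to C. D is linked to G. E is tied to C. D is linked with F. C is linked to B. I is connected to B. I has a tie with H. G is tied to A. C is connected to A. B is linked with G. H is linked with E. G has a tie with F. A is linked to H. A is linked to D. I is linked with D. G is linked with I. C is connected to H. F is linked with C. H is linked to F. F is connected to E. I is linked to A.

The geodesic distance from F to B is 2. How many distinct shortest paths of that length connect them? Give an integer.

2

The shortest distance is 2. The length-2 paths are: F–C–B; F–G–B.
That gives 2 distinct shortest paths.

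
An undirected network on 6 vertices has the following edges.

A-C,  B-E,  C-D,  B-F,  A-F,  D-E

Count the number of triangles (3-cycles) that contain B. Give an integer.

B's neighbors are E and F, but none of them are tied to each other, so no triangle contains B.

0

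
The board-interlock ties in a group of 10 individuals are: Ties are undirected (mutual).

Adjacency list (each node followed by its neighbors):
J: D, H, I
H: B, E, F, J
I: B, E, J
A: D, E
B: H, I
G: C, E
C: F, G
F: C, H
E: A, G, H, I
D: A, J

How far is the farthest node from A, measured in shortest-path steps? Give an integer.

3

Distances from A: B:3, C:3, D:1, E:1, F:3, G:2, H:2, I:2, J:2.
The largest is 3 (to B, F, and C), so the eccentricity of A is 3.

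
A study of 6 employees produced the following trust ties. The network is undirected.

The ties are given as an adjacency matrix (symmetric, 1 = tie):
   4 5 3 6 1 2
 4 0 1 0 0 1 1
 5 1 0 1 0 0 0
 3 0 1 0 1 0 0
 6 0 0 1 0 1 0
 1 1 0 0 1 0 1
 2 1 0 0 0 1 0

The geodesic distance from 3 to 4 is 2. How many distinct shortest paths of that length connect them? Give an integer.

The shortest distance is 2, and the only length-2 path is 3–5–4. So there is exactly 1 shortest path.

1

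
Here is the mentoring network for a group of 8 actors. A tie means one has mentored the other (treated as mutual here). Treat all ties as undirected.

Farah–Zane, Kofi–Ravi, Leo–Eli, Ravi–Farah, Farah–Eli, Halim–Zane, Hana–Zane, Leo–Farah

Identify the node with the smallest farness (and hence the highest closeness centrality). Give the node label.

Farah

Farness (sum of distances to all others) for each node — Eli:15, Farah:10, Halim:18, Hana:18, Kofi:20, Leo:15, Ravi:14, Zane:12.
The smallest farness is 10, for Farah, so Farah has the highest closeness.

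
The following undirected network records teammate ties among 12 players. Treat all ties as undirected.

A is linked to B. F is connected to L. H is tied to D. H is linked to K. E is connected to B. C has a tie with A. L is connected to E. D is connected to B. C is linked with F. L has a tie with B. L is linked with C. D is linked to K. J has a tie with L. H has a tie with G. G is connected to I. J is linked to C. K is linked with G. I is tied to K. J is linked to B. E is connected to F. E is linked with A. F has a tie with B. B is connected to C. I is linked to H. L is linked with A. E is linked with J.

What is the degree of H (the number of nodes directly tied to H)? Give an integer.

4

H is directly tied to D, G, I, and K. That is 4 neighbors, so the degree of H is 4.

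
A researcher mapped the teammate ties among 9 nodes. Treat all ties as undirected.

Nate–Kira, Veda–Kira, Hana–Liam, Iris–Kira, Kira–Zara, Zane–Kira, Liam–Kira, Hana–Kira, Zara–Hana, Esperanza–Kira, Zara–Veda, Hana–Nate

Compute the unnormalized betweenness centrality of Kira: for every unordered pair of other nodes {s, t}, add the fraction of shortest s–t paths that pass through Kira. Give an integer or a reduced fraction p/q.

Pairs whose geodesics pass through Kira — Nate–Iris: 1; Nate–Veda: 1; Nate–Liam: 1/2; Nate–Esperanza: 1; Nate–Zane: 1; Nate–Zara: 1/2; Hana–Iris: 1; Hana–Veda: 1/2; Hana–Esperanza: 1; Hana–Zane: 1; Iris–Veda: 1; Iris–Liam: 1; Iris–Esperanza: 1; Iris–Zane: 1 … (+10 more pairs).
All other pairs contribute 0.
Summing the contributions gives betweenness(Kira) = 22.

22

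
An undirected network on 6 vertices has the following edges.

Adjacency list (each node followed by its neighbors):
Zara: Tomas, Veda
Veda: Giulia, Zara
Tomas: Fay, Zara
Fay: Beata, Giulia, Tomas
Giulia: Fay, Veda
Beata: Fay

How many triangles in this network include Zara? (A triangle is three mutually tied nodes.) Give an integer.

Zara's neighbors are Tomas and Veda, but none of them are tied to each other, so no triangle contains Zara.

0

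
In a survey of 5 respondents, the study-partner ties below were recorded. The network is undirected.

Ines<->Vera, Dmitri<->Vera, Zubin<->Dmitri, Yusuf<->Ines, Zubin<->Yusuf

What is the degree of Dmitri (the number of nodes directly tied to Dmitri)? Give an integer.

Dmitri is directly tied to Vera and Zubin. That is 2 neighbors, so the degree of Dmitri is 2.

2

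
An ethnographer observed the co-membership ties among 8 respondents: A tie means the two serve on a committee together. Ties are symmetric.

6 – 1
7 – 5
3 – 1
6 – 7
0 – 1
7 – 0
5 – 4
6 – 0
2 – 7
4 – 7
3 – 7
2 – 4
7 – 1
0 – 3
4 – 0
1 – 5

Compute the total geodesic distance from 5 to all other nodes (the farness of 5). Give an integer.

Distances from 5: 0:2, 1:1, 2:2, 3:2, 4:1, 6:2, 7:1.
Sum = 2 + 1 + 2 + 2 + 1 + 2 + 1 = 11.

11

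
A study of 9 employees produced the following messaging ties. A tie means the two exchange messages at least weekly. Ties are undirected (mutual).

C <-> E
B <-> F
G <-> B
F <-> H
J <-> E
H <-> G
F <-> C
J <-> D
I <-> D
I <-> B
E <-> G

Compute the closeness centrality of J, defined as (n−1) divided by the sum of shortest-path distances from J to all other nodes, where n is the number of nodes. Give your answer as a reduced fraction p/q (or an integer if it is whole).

8/17

Distances from J: B:3, C:2, D:1, E:1, F:3, G:2, H:3, I:2. Sum = 17.
n = 9, so closeness = 8/17.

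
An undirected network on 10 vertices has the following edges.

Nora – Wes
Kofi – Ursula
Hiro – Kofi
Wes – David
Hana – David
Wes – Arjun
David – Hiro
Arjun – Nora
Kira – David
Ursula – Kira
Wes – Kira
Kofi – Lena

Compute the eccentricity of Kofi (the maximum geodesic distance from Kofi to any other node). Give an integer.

4

Distances from Kofi: Arjun:4, David:2, Hana:3, Hiro:1, Kira:2, Lena:1, Nora:4, Ursula:1, Wes:3.
The largest is 4 (to Nora and Arjun), so the eccentricity of Kofi is 4.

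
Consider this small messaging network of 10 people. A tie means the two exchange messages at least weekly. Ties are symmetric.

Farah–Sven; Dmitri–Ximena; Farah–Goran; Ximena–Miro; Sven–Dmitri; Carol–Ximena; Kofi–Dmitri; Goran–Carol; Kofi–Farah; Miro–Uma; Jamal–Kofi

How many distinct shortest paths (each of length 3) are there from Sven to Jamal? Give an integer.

2

The shortest distance is 3. The length-3 paths are: Sven–Farah–Kofi–Jamal; Sven–Dmitri–Kofi–Jamal.
That gives 2 distinct shortest paths.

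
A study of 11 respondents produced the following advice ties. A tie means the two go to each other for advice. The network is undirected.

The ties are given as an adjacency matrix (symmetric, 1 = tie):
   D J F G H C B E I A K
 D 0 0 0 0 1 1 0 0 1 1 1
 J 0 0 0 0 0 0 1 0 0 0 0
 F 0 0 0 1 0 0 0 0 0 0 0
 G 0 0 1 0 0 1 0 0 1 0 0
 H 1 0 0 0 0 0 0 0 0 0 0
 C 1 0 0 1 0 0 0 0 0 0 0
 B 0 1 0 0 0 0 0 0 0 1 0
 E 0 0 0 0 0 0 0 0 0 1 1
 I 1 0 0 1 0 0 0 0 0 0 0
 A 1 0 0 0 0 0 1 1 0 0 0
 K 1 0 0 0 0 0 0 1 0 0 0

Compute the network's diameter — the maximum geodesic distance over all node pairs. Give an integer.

6

Eccentricity of each node (its greatest distance to any other): A:4, B:5, C:4, D:3, E:5, F:6, G:5, H:4, I:4, J:6, K:4.
The maximum eccentricity is 6, realized for instance by the pair J–F via J – B – A – D – I – G – F. So the diameter is 6.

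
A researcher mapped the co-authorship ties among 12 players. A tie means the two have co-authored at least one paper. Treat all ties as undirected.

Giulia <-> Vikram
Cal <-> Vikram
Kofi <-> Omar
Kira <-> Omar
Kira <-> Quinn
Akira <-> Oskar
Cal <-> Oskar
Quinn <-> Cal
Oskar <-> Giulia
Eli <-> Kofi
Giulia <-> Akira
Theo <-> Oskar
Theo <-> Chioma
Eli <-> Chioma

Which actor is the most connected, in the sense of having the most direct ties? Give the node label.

Degrees — Akira:2, Cal:3, Chioma:2, Eli:2, Giulia:3, Kira:2, Kofi:2, Omar:2, Oskar:4, Quinn:2, Theo:2, Vikram:2.
The maximum is 4, attained only by Oskar.

Oskar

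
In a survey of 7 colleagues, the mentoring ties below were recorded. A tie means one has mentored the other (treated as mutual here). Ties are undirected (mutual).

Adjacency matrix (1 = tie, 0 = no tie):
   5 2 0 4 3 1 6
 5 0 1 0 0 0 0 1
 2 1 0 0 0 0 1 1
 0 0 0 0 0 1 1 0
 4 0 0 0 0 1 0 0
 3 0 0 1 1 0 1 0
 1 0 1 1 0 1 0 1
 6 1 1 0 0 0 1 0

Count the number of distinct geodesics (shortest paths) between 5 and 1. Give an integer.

The shortest distance is 2. The length-2 paths are: 5–2–1; 5–6–1.
That gives 2 distinct shortest paths.

2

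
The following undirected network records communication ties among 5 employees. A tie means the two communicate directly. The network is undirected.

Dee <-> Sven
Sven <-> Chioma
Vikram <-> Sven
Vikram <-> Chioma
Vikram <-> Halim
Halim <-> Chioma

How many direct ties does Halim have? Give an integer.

2

Halim is directly tied to Chioma and Vikram. That is 2 neighbors, so the degree of Halim is 2.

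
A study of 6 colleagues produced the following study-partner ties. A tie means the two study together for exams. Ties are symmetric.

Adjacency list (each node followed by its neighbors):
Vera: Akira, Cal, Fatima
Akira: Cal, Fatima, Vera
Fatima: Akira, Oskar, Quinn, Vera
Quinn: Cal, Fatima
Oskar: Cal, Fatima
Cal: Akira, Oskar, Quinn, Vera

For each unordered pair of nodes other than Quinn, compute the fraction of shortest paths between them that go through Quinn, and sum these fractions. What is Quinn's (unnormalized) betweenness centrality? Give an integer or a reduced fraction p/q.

1/4

Pairs whose geodesics pass through Quinn — Cal–Fatima: 1/4.
All other pairs contribute 0.
Summing the contributions gives betweenness(Quinn) = 1/4.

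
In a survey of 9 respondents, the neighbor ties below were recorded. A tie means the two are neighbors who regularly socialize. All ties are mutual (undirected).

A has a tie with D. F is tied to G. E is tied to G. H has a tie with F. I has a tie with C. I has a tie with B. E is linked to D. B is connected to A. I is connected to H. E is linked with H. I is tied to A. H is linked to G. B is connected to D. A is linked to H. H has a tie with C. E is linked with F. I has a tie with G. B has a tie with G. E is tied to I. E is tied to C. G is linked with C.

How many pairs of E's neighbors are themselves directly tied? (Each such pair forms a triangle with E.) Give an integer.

E's neighbors: C, D, F, G, H, and I.
Neighbor pairs that are themselves tied: E–C–G; E–C–H; E–C–I; E–F–G; E–F–H; E–G–H; E–G–I; E–H–I. Each forms one triangle with E, for 8 in total.

8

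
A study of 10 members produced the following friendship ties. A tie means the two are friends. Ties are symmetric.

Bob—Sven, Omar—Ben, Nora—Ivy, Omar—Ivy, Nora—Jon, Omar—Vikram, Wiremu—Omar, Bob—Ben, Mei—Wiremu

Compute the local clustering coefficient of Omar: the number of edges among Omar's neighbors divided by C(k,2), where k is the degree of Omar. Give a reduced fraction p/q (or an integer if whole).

Omar's neighbors: Ben, Ivy, Vikram, and Wiremu (k = 4).
Possible neighbor pairs: C(4,2) = 6. Edges among them: none → e = 0.
Clustering(Omar) = 0/6 = 0.

0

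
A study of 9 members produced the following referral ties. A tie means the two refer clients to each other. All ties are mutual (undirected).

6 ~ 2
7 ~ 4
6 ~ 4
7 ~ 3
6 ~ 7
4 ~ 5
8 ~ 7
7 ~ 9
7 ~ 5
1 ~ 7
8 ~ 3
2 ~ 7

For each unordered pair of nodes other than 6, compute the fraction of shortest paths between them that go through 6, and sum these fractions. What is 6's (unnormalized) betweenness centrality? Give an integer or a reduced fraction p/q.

Pairs whose geodesics pass through 6 — 2–4: 1/2.
All other pairs contribute 0.
Summing the contributions gives betweenness(6) = 1/2.

1/2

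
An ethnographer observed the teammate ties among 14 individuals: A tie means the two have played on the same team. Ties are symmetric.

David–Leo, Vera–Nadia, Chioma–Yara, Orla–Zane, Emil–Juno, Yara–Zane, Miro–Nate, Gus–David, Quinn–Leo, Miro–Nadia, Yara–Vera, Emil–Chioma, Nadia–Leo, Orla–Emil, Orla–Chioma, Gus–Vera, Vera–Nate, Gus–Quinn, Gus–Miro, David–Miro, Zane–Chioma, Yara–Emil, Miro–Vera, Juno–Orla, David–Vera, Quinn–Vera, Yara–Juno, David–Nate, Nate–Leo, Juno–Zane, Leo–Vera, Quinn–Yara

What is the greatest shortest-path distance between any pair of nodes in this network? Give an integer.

Eccentricity of each node (its greatest distance to any other): Chioma:3, David:4, Emil:3, Gus:4, Juno:3, Leo:4, Miro:4, Nadia:4, Nate:4, Orla:4, Quinn:3, Vera:3, Yara:2, Zane:3.
The maximum eccentricity is 4, realized for instance by the pair Orla–Nadia via Orla – Zane – Yara – Vera – Nadia. So the diameter is 4.

4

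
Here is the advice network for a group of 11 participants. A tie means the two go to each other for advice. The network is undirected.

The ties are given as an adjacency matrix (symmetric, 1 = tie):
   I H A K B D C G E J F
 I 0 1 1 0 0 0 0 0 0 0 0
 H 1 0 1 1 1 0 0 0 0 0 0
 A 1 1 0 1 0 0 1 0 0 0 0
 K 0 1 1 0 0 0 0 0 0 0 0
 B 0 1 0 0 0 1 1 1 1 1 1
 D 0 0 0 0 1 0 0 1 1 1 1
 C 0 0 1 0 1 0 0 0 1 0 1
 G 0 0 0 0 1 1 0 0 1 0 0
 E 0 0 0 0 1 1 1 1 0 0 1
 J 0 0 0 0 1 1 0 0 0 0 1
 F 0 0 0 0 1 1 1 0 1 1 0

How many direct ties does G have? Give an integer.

G is directly tied to B, D, and E. That is 3 neighbors, so the degree of G is 3.

3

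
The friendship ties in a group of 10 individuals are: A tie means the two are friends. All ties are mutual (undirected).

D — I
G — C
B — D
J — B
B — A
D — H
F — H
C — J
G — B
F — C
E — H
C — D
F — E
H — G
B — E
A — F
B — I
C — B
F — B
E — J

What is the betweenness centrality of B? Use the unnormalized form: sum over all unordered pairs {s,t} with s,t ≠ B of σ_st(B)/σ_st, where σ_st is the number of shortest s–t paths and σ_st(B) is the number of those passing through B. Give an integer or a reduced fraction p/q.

Pairs whose geodesics pass through B — G–A: 1; G–D: 1/3; G–E: 1/2; G–J: 1/2; G–F: 1/3; G–I: 1; A–D: 1; A–E: 1/2; A–C: 1/2; A–J: 1; A–I: 1; D–E: 1/2; D–J: 1/2; D–F: 1/3 … (+6 more pairs).
All other pairs contribute 0.
Summing the contributions gives betweenness(B) = 79/6.

79/6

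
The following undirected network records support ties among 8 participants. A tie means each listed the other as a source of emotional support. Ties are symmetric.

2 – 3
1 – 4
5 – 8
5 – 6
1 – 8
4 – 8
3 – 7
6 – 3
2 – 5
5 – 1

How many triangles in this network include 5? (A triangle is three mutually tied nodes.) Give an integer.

5's neighbors: 1, 2, 6, and 8.
Neighbor pairs that are themselves tied: 5–1–8. Each forms one triangle with 5, for 1 in total.

1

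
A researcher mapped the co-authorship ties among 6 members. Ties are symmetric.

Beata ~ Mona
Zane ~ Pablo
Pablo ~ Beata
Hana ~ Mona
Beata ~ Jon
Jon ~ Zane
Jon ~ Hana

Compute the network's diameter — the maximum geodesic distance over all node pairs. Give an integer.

3

Eccentricity of each node (its greatest distance to any other): Beata:2, Hana:3, Jon:2, Mona:3, Pablo:3, Zane:3.
The maximum eccentricity is 3, realized for instance by the pair Mona–Zane via Mona – Hana – Jon – Zane. So the diameter is 3.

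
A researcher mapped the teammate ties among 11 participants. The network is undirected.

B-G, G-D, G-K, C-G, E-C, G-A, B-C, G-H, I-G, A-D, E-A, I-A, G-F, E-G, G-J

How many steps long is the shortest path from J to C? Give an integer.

One shortest route is J – G – C, which uses 2 edges, and J and C are not directly tied, so nothing shorter exists. So d(J,C) = 2.

2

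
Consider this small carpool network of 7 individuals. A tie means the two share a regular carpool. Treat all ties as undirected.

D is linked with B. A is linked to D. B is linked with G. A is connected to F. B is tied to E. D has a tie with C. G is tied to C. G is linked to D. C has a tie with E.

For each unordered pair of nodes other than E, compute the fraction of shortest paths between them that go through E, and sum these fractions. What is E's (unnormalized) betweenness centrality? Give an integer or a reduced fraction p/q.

1/3

Pairs whose geodesics pass through E — C–B: 1/3.
All other pairs contribute 0.
Summing the contributions gives betweenness(E) = 1/3.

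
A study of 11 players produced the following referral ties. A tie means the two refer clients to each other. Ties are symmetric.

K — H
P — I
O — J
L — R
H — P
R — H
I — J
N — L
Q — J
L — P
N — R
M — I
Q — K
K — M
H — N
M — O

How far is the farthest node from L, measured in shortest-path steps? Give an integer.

Distances from L: H:2, I:2, J:3, K:3, M:3, N:1, O:4, P:1, Q:4, R:1.
The largest is 4 (to Q and O), so the eccentricity of L is 4.

4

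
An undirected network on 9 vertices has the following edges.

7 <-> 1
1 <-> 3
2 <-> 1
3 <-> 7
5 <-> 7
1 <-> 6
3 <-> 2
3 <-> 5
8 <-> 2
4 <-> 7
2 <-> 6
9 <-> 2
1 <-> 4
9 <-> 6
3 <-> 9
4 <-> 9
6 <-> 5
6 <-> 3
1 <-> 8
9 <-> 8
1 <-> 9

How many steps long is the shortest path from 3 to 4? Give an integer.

One shortest route is 3 – 7 – 4, which uses 2 edges, and 3 and 4 are not directly tied, so nothing shorter exists. So d(3,4) = 2.

2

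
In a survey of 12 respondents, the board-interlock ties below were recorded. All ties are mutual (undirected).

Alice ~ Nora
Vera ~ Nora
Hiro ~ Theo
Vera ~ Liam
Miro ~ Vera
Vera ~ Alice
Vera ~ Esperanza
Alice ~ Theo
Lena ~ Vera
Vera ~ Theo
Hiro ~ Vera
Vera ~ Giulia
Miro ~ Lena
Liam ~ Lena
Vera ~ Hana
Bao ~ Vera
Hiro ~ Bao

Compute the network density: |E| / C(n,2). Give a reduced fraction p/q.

There are 17 edges and 12 nodes, so the maximum possible is C(12,2) = 66.
Density = 17/66.

17/66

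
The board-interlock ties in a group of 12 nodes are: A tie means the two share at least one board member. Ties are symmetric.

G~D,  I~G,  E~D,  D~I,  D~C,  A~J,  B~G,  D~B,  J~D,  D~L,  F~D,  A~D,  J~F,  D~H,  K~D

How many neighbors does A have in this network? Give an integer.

2

A is directly tied to D and J. That is 2 neighbors, so the degree of A is 2.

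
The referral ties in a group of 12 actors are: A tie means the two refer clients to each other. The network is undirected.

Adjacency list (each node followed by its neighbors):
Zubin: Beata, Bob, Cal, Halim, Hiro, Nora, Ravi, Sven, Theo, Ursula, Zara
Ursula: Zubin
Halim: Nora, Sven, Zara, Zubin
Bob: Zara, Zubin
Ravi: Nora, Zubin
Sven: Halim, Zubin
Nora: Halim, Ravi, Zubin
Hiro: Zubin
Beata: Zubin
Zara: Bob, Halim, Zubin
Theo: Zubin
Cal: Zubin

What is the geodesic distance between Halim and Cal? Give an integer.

2

One shortest route is Halim – Zubin – Cal, which uses 2 edges, and Halim and Cal are not directly tied, so nothing shorter exists. So d(Halim,Cal) = 2.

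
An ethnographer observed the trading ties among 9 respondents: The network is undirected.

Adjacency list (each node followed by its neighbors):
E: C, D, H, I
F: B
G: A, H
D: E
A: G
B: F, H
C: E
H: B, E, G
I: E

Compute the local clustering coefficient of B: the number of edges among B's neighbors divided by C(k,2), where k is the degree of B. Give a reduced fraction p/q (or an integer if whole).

B's neighbors: F and H (k = 2).
Possible neighbor pairs: C(2,2) = 1. Edges among them: none → e = 0.
Clustering(B) = 0/1.

0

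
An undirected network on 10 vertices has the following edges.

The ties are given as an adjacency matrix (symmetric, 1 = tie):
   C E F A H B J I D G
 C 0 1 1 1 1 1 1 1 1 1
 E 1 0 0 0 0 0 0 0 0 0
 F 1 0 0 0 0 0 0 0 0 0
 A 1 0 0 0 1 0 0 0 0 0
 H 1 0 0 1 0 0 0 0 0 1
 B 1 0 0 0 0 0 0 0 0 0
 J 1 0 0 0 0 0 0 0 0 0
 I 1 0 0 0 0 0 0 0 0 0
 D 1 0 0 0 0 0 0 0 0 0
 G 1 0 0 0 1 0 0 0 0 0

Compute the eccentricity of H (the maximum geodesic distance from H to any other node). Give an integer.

Distances from H: A:1, B:2, C:1, D:2, E:2, F:2, G:1, I:2, J:2.
The largest is 2 (to E, F, B, J, I, and D), so the eccentricity of H is 2.

2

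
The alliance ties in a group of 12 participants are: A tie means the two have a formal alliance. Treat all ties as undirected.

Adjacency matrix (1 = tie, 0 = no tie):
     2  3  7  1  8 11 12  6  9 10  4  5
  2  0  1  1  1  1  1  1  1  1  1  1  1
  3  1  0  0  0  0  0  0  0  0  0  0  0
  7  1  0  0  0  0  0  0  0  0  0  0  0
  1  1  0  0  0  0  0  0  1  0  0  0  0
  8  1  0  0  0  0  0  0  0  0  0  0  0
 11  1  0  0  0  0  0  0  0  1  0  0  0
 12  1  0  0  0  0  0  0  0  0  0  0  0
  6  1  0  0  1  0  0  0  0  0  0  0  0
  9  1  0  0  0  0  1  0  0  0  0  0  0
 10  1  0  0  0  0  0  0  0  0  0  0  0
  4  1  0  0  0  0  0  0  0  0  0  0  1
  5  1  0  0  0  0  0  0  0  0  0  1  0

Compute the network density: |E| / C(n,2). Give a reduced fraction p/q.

7/33

There are 14 edges and 12 nodes, so the maximum possible is C(12,2) = 66.
Density = 14/66 = 7/33.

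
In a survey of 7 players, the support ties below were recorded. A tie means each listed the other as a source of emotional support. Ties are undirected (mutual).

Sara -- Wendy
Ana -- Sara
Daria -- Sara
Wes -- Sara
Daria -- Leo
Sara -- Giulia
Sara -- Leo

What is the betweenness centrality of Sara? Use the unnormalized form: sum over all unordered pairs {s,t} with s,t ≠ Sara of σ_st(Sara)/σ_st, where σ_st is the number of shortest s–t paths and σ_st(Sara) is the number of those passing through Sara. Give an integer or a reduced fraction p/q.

Pairs whose geodesics pass through Sara — Wes–Ana: 1; Wes–Daria: 1; Wes–Wendy: 1; Wes–Leo: 1; Wes–Giulia: 1; Ana–Daria: 1; Ana–Wendy: 1; Ana–Leo: 1; Ana–Giulia: 1; Daria–Wendy: 1; Daria–Giulia: 1; Wendy–Leo: 1; Wendy–Giulia: 1; Leo–Giulia: 1.
All other pairs contribute 0.
Summing the contributions gives betweenness(Sara) = 14.

14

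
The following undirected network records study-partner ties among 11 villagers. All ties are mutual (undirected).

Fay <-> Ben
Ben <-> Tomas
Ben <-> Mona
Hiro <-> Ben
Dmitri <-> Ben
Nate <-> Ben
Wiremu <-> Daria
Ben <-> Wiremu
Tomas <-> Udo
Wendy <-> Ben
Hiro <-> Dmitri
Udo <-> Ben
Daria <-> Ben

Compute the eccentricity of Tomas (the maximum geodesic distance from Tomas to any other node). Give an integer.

2

Distances from Tomas: Ben:1, Daria:2, Dmitri:2, Fay:2, Hiro:2, Mona:2, Nate:2, Udo:1, Wendy:2, Wiremu:2.
The largest is 2 (to Nate, Daria, Fay, Wiremu, Hiro, Mona, Wendy, and Dmitri), so the eccentricity of Tomas is 2.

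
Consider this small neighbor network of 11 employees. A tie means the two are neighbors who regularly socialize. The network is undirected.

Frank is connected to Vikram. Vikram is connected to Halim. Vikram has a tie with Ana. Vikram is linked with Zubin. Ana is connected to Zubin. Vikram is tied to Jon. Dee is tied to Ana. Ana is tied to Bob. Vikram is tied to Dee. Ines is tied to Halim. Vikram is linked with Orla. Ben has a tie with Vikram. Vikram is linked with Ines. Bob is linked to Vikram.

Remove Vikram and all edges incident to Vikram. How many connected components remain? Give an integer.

6

Without Vikram, the remaining ties split the others into: {Frank}; {Ana, Bob, Dee, Zubin}; {Jon}; {Halim, Ines}; {Orla}; {Ben}.
That's 6 separate components.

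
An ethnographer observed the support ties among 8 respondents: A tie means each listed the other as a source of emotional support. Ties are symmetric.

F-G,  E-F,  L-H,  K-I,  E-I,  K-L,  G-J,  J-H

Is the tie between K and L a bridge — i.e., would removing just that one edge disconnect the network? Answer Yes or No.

Even without that edge, K still reaches L via K – I – E – F – G – J – H – L, so the network stays connected. Not a bridge.

No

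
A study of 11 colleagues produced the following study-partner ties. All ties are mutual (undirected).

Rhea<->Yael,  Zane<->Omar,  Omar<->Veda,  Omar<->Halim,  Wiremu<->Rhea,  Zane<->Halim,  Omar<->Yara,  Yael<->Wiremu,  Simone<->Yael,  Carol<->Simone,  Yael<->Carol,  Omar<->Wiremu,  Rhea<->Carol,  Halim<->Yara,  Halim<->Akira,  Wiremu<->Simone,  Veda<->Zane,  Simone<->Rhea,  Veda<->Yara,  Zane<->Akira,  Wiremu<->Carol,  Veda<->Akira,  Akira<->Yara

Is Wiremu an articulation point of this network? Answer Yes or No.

Removing Wiremu leaves {Akira, Halim, Omar, Veda, Yara, and Zane} with no path to {Carol, Rhea, Simone, and Yael}, so the network splits into 2 components. Wiremu is a cut vertex.

Yes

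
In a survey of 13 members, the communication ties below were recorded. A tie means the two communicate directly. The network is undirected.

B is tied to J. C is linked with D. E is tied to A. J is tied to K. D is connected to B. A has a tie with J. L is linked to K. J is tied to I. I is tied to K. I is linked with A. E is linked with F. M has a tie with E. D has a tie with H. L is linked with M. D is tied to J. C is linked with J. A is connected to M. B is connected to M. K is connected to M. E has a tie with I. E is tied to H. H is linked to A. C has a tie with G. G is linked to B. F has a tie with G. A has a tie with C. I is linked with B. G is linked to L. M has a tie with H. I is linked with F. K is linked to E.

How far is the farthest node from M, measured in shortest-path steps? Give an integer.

Distances from M: A:1, B:1, C:2, D:2, E:1, F:2, G:2, H:1, I:2, J:2, K:1, L:1.
The largest is 2 (to D, I, G, J, F, and C), so the eccentricity of M is 2.

2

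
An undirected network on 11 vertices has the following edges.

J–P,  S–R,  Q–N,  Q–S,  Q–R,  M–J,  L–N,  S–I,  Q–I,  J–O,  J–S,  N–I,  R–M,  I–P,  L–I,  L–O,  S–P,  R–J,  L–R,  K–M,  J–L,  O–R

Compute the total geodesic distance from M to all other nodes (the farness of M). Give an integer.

Distances from M: I:3, J:1, K:1, L:2, N:3, O:2, P:2, Q:2, R:1, S:2.
Sum = 3 + 1 + 1 + 2 + 3 + 2 + 2 + 2 + 1 + 2 = 19.

19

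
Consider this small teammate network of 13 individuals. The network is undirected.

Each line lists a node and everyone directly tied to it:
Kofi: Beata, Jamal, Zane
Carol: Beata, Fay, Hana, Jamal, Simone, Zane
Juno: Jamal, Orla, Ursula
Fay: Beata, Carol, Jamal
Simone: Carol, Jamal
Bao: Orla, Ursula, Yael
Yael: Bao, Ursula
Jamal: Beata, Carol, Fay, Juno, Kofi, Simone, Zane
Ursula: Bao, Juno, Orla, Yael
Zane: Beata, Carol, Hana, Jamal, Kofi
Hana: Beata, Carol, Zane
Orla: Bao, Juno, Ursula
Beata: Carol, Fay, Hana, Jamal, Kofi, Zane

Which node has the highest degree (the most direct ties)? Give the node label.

Degrees — Bao:3, Beata:6, Carol:6, Fay:3, Hana:3, Jamal:7, Juno:3, Kofi:3, Orla:3, Simone:2, Ursula:4, Yael:2, Zane:5.
The maximum is 7, attained only by Jamal.

Jamal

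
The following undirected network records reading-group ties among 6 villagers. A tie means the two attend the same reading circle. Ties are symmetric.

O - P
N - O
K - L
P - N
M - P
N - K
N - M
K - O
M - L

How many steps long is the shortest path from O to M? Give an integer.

2

One shortest route is O – N – M, which uses 2 edges, and O and M are not directly tied, so nothing shorter exists. So d(O,M) = 2.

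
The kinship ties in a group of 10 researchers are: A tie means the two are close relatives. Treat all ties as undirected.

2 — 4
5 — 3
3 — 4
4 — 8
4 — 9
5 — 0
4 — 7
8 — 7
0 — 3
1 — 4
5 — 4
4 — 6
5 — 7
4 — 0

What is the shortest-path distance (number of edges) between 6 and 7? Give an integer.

2

One shortest route is 6 – 4 – 7, which uses 2 edges, and 6 and 7 are not directly tied, so nothing shorter exists. So d(6,7) = 2.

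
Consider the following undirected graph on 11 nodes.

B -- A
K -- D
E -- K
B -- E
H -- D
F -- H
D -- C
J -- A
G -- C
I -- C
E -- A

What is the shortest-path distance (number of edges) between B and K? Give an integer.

One shortest route is B – E – K, which uses 2 edges, and B and K are not directly tied, so nothing shorter exists. So d(B,K) = 2.

2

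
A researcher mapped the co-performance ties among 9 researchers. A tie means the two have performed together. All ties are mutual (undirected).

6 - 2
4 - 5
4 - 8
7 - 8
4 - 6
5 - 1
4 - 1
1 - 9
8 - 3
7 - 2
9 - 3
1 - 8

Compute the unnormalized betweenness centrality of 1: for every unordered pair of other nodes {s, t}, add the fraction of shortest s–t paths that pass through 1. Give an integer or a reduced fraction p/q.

19/3

Pairs whose geodesics pass through 1 — 8–9: 1/2; 8–5: 1/2; 3–5: 2/3; 9–5: 1; 9–4: 1; 9–6: 1; 9–2: 2/3; 9–7: 1/2; 5–7: 1/2.
All other pairs contribute 0.
Summing the contributions gives betweenness(1) = 19/3.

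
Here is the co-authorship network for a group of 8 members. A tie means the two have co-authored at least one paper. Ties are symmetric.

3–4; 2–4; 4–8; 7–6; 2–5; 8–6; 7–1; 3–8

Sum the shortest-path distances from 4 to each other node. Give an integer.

14

Distances from 4: 1:4, 2:1, 3:1, 5:2, 6:2, 7:3, 8:1.
Sum = 4 + 1 + 1 + 2 + 2 + 3 + 1 = 14.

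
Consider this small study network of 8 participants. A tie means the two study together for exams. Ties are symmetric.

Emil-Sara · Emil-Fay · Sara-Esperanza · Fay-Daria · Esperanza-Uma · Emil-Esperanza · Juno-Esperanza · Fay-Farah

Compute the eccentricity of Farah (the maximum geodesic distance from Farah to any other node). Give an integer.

Distances from Farah: Daria:2, Emil:2, Esperanza:3, Fay:1, Juno:4, Sara:3, Uma:4.
The largest is 4 (to Uma and Juno), so the eccentricity of Farah is 4.

4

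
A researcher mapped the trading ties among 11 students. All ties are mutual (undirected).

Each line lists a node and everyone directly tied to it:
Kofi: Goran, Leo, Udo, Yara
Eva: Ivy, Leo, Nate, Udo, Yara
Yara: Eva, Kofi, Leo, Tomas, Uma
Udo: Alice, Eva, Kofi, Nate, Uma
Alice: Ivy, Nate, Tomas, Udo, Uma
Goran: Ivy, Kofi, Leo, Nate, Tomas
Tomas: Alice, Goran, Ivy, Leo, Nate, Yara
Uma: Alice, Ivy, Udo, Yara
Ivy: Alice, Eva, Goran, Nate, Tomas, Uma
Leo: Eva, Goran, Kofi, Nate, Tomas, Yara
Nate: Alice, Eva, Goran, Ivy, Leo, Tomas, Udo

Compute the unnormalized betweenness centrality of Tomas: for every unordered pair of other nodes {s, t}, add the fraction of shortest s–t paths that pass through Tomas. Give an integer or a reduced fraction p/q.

31/12

Pairs whose geodesics pass through Tomas — Ivy–Leo: 1/4; Ivy–Yara: 1/3; Leo–Alice: 1/2; Nate–Yara: 1/3; Yara–Goran: 1/3; Yara–Alice: 1/2; Goran–Alice: 1/3.
All other pairs contribute 0.
Summing the contributions gives betweenness(Tomas) = 31/12.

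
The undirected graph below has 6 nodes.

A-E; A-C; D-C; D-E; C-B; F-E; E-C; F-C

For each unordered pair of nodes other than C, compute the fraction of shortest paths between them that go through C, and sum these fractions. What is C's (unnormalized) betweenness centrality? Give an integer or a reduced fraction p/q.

Pairs whose geodesics pass through C — F–B: 1; F–D: 1/2; F–A: 1/2; B–E: 1; B–D: 1; B–A: 1; D–A: 1/2.
All other pairs contribute 0.
Summing the contributions gives betweenness(C) = 11/2.

11/2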